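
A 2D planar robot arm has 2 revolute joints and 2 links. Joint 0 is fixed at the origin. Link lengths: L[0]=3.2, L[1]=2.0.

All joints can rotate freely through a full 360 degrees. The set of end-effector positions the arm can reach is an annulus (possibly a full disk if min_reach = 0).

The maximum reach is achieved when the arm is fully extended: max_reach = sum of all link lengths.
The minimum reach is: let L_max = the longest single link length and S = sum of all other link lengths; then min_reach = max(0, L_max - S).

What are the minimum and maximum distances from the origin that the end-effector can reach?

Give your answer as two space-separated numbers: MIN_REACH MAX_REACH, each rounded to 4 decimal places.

Link lengths: [3.2, 2.0]
max_reach = 3.2 + 2 = 5.2
L_max = max([3.2, 2.0]) = 3.2
S (sum of others) = 5.2 - 3.2 = 2
min_reach = max(0, 3.2 - 2) = max(0, 1.2) = 1.2

Answer: 1.2000 5.2000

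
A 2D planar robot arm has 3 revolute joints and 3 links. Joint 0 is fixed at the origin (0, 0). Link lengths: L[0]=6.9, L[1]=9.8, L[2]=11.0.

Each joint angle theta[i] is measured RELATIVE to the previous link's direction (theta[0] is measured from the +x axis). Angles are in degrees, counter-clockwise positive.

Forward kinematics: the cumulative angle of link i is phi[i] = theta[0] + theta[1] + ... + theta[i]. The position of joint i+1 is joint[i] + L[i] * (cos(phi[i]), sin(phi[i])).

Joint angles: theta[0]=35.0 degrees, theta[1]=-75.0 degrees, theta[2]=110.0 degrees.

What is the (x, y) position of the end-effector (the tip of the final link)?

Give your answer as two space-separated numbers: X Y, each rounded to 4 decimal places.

Answer: 16.9216 7.9950

Derivation:
joint[0] = (0.0000, 0.0000)  (base)
link 0: phi[0] = 35 = 35 deg
  cos(35 deg) = 0.8192, sin(35 deg) = 0.5736
  joint[1] = (0.0000, 0.0000) + 6.9 * (0.8192, 0.5736) = (0.0000 + 5.6521, 0.0000 + 3.9577) = (5.6521, 3.9577)
link 1: phi[1] = 35 + -75 = -40 deg
  cos(-40 deg) = 0.7660, sin(-40 deg) = -0.6428
  joint[2] = (5.6521, 3.9577) + 9.8 * (0.7660, -0.6428) = (5.6521 + 7.5072, 3.9577 + -6.2993) = (13.1594, -2.3416)
link 2: phi[2] = 35 + -75 + 110 = 70 deg
  cos(70 deg) = 0.3420, sin(70 deg) = 0.9397
  joint[3] = (13.1594, -2.3416) + 11 * (0.3420, 0.9397) = (13.1594 + 3.7622, -2.3416 + 10.3366) = (16.9216, 7.9950)
End effector: (16.9216, 7.9950)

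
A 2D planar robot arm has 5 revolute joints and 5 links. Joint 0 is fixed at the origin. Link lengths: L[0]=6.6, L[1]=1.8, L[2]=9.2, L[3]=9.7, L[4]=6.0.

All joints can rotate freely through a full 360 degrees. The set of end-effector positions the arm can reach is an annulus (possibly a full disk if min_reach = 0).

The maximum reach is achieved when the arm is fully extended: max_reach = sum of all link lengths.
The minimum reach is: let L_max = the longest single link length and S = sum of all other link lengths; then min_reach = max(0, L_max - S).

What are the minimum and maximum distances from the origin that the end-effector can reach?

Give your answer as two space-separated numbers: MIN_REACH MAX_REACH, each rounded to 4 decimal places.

Link lengths: [6.6, 1.8, 9.2, 9.7, 6.0]
max_reach = 6.6 + 1.8 + 9.2 + 9.7 + 6 = 33.3
L_max = max([6.6, 1.8, 9.2, 9.7, 6.0]) = 9.7
S (sum of others) = 33.3 - 9.7 = 23.6
min_reach = max(0, 9.7 - 23.6) = max(0, -13.9) = 0

Answer: 0.0000 33.3000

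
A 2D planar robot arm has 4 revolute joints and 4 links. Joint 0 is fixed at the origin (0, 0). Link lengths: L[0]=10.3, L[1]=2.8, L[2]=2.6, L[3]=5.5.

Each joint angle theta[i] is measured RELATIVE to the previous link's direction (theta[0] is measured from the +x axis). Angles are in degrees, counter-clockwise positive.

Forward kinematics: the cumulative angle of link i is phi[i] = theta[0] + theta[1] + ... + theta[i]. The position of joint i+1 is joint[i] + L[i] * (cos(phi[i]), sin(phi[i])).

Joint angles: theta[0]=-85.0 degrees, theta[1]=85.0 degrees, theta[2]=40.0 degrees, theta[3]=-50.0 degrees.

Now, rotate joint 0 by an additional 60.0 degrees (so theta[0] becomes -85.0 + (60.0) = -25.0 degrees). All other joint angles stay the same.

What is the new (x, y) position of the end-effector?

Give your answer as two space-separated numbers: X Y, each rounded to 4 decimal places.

Answer: 13.8188 4.8456

Derivation:
joint[0] = (0.0000, 0.0000)  (base)
link 0: phi[0] = -25 = -25 deg
  cos(-25 deg) = 0.9063, sin(-25 deg) = -0.4226
  joint[1] = (0.0000, 0.0000) + 10.3 * (0.9063, -0.4226) = (0.0000 + 9.3350, 0.0000 + -4.3530) = (9.3350, -4.3530)
link 1: phi[1] = -25 + 85 = 60 deg
  cos(60 deg) = 0.5000, sin(60 deg) = 0.8660
  joint[2] = (9.3350, -4.3530) + 2.8 * (0.5000, 0.8660) = (9.3350 + 1.4000, -4.3530 + 2.4249) = (10.7350, -1.9281)
link 2: phi[2] = -25 + 85 + 40 = 100 deg
  cos(100 deg) = -0.1736, sin(100 deg) = 0.9848
  joint[3] = (10.7350, -1.9281) + 2.6 * (-0.1736, 0.9848) = (10.7350 + -0.4515, -1.9281 + 2.5605) = (10.2835, 0.6324)
link 3: phi[3] = -25 + 85 + 40 + -50 = 50 deg
  cos(50 deg) = 0.6428, sin(50 deg) = 0.7660
  joint[4] = (10.2835, 0.6324) + 5.5 * (0.6428, 0.7660) = (10.2835 + 3.5353, 0.6324 + 4.2132) = (13.8188, 4.8456)
End effector: (13.8188, 4.8456)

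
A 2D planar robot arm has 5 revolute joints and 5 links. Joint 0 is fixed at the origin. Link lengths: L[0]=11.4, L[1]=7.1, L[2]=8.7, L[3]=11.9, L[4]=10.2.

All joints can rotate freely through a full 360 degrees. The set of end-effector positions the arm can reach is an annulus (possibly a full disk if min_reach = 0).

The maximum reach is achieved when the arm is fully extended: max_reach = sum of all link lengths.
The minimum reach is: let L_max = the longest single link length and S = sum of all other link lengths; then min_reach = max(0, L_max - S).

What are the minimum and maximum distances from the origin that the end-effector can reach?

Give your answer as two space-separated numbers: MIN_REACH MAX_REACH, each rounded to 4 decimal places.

Answer: 0.0000 49.3000

Derivation:
Link lengths: [11.4, 7.1, 8.7, 11.9, 10.2]
max_reach = 11.4 + 7.1 + 8.7 + 11.9 + 10.2 = 49.3
L_max = max([11.4, 7.1, 8.7, 11.9, 10.2]) = 11.9
S (sum of others) = 49.3 - 11.9 = 37.4
min_reach = max(0, 11.9 - 37.4) = max(0, -25.5) = 0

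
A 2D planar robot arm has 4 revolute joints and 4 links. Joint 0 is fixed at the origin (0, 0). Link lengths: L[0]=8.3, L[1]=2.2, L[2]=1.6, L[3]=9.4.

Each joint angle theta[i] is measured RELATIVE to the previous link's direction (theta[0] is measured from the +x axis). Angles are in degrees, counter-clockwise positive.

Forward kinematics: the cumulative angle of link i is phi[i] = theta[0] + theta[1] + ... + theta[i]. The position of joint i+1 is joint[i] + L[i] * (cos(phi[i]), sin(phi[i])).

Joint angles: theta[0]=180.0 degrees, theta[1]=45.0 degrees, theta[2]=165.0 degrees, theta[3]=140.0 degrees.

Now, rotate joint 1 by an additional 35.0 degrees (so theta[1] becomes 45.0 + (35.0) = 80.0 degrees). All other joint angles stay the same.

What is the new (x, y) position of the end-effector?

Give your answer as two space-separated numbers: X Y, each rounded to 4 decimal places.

joint[0] = (0.0000, 0.0000)  (base)
link 0: phi[0] = 180 = 180 deg
  cos(180 deg) = -1.0000, sin(180 deg) = 0.0000
  joint[1] = (0.0000, 0.0000) + 8.3 * (-1.0000, 0.0000) = (0.0000 + -8.3000, 0.0000 + 0.0000) = (-8.3000, 0.0000)
link 1: phi[1] = 180 + 80 = 260 deg
  cos(260 deg) = -0.1736, sin(260 deg) = -0.9848
  joint[2] = (-8.3000, 0.0000) + 2.2 * (-0.1736, -0.9848) = (-8.3000 + -0.3820, 0.0000 + -2.1666) = (-8.6820, -2.1666)
link 2: phi[2] = 180 + 80 + 165 = 425 deg
  cos(425 deg) = 0.4226, sin(425 deg) = 0.9063
  joint[3] = (-8.6820, -2.1666) + 1.6 * (0.4226, 0.9063) = (-8.6820 + 0.6762, -2.1666 + 1.4501) = (-8.0058, -0.7165)
link 3: phi[3] = 180 + 80 + 165 + 140 = 565 deg
  cos(565 deg) = -0.9063, sin(565 deg) = -0.4226
  joint[4] = (-8.0058, -0.7165) + 9.4 * (-0.9063, -0.4226) = (-8.0058 + -8.5193, -0.7165 + -3.9726) = (-16.5251, -4.6891)
End effector: (-16.5251, -4.6891)

Answer: -16.5251 -4.6891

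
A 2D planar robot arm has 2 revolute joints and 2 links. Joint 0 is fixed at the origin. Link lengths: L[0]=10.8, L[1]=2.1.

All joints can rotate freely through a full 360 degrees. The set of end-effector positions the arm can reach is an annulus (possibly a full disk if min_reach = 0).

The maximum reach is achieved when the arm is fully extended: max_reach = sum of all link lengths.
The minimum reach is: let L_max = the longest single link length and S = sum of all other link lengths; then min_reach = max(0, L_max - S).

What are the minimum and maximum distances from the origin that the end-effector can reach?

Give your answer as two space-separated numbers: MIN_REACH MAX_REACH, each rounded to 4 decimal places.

Link lengths: [10.8, 2.1]
max_reach = 10.8 + 2.1 = 12.9
L_max = max([10.8, 2.1]) = 10.8
S (sum of others) = 12.9 - 10.8 = 2.1
min_reach = max(0, 10.8 - 2.1) = max(0, 8.7) = 8.7

Answer: 8.7000 12.9000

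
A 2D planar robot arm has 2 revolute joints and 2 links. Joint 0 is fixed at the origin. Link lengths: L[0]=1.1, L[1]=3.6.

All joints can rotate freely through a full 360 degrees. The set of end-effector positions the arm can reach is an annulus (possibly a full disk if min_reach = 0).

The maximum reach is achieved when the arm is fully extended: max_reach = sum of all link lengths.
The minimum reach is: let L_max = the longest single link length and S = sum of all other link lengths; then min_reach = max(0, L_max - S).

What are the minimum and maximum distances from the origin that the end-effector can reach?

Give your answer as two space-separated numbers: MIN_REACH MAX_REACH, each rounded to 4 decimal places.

Link lengths: [1.1, 3.6]
max_reach = 1.1 + 3.6 = 4.7
L_max = max([1.1, 3.6]) = 3.6
S (sum of others) = 4.7 - 3.6 = 1.1
min_reach = max(0, 3.6 - 1.1) = max(0, 2.5) = 2.5

Answer: 2.5000 4.7000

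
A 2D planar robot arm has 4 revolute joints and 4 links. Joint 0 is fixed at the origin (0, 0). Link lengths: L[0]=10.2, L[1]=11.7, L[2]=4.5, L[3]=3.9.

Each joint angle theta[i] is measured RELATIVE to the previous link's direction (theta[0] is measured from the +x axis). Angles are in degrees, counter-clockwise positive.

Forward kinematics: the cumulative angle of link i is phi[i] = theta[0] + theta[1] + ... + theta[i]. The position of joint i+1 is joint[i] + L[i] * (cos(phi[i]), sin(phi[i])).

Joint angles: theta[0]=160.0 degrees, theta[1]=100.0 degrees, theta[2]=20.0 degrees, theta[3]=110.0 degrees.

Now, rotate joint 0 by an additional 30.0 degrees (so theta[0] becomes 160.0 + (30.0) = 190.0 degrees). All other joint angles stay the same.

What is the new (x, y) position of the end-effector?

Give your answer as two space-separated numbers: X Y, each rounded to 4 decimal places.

Answer: -1.2009 -12.8353

Derivation:
joint[0] = (0.0000, 0.0000)  (base)
link 0: phi[0] = 190 = 190 deg
  cos(190 deg) = -0.9848, sin(190 deg) = -0.1736
  joint[1] = (0.0000, 0.0000) + 10.2 * (-0.9848, -0.1736) = (0.0000 + -10.0450, 0.0000 + -1.7712) = (-10.0450, -1.7712)
link 1: phi[1] = 190 + 100 = 290 deg
  cos(290 deg) = 0.3420, sin(290 deg) = -0.9397
  joint[2] = (-10.0450, -1.7712) + 11.7 * (0.3420, -0.9397) = (-10.0450 + 4.0016, -1.7712 + -10.9944) = (-6.0434, -12.7656)
link 2: phi[2] = 190 + 100 + 20 = 310 deg
  cos(310 deg) = 0.6428, sin(310 deg) = -0.7660
  joint[3] = (-6.0434, -12.7656) + 4.5 * (0.6428, -0.7660) = (-6.0434 + 2.8925, -12.7656 + -3.4472) = (-3.1509, -16.2128)
link 3: phi[3] = 190 + 100 + 20 + 110 = 420 deg
  cos(420 deg) = 0.5000, sin(420 deg) = 0.8660
  joint[4] = (-3.1509, -16.2128) + 3.9 * (0.5000, 0.8660) = (-3.1509 + 1.9500, -16.2128 + 3.3775) = (-1.2009, -12.8353)
End effector: (-1.2009, -12.8353)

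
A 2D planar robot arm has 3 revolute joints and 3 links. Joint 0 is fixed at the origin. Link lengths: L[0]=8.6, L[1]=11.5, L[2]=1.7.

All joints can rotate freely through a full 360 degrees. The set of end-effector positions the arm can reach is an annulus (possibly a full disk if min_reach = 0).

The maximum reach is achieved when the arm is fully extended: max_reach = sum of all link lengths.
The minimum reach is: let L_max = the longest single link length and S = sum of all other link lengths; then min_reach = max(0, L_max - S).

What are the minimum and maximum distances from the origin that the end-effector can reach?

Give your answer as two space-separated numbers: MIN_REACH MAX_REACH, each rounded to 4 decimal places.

Link lengths: [8.6, 11.5, 1.7]
max_reach = 8.6 + 11.5 + 1.7 = 21.8
L_max = max([8.6, 11.5, 1.7]) = 11.5
S (sum of others) = 21.8 - 11.5 = 10.3
min_reach = max(0, 11.5 - 10.3) = max(0, 1.2) = 1.2

Answer: 1.2000 21.8000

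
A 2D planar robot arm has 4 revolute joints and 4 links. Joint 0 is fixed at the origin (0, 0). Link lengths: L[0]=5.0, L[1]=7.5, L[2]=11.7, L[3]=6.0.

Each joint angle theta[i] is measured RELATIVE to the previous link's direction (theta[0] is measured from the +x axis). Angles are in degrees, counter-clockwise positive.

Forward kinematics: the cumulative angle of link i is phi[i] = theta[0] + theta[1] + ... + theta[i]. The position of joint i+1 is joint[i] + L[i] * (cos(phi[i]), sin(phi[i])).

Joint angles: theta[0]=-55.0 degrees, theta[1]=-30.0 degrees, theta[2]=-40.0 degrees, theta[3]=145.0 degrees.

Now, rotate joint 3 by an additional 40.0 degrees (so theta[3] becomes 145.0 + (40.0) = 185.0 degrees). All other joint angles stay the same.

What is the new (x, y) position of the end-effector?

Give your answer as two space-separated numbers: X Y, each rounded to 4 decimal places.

joint[0] = (0.0000, 0.0000)  (base)
link 0: phi[0] = -55 = -55 deg
  cos(-55 deg) = 0.5736, sin(-55 deg) = -0.8192
  joint[1] = (0.0000, 0.0000) + 5 * (0.5736, -0.8192) = (0.0000 + 2.8679, 0.0000 + -4.0958) = (2.8679, -4.0958)
link 1: phi[1] = -55 + -30 = -85 deg
  cos(-85 deg) = 0.0872, sin(-85 deg) = -0.9962
  joint[2] = (2.8679, -4.0958) + 7.5 * (0.0872, -0.9962) = (2.8679 + 0.6537, -4.0958 + -7.4715) = (3.5216, -11.5672)
link 2: phi[2] = -55 + -30 + -40 = -125 deg
  cos(-125 deg) = -0.5736, sin(-125 deg) = -0.8192
  joint[3] = (3.5216, -11.5672) + 11.7 * (-0.5736, -0.8192) = (3.5216 + -6.7108, -11.5672 + -9.5841) = (-3.1893, -21.1513)
link 3: phi[3] = -55 + -30 + -40 + 185 = 60 deg
  cos(60 deg) = 0.5000, sin(60 deg) = 0.8660
  joint[4] = (-3.1893, -21.1513) + 6 * (0.5000, 0.8660) = (-3.1893 + 3.0000, -21.1513 + 5.1962) = (-0.1893, -15.9551)
End effector: (-0.1893, -15.9551)

Answer: -0.1893 -15.9551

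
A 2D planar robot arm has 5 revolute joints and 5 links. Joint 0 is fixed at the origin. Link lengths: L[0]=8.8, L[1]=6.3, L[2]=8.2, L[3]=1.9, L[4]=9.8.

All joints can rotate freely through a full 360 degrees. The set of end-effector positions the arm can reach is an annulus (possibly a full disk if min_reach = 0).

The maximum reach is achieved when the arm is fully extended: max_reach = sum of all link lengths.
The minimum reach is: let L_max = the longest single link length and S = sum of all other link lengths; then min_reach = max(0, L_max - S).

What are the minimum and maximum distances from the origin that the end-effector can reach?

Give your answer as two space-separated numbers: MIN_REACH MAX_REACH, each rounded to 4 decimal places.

Link lengths: [8.8, 6.3, 8.2, 1.9, 9.8]
max_reach = 8.8 + 6.3 + 8.2 + 1.9 + 9.8 = 35
L_max = max([8.8, 6.3, 8.2, 1.9, 9.8]) = 9.8
S (sum of others) = 35 - 9.8 = 25.2
min_reach = max(0, 9.8 - 25.2) = max(0, -15.4) = 0

Answer: 0.0000 35.0000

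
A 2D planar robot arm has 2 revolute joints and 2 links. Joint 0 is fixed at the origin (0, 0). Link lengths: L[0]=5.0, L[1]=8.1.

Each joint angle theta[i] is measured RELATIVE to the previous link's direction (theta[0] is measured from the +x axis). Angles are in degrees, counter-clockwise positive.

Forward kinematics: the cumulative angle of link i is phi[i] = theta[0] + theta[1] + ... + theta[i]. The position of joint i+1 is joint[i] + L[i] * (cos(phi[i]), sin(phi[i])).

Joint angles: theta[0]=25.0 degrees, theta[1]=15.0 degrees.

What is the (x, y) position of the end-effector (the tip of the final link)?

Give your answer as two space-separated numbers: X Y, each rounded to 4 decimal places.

joint[0] = (0.0000, 0.0000)  (base)
link 0: phi[0] = 25 = 25 deg
  cos(25 deg) = 0.9063, sin(25 deg) = 0.4226
  joint[1] = (0.0000, 0.0000) + 5 * (0.9063, 0.4226) = (0.0000 + 4.5315, 0.0000 + 2.1131) = (4.5315, 2.1131)
link 1: phi[1] = 25 + 15 = 40 deg
  cos(40 deg) = 0.7660, sin(40 deg) = 0.6428
  joint[2] = (4.5315, 2.1131) + 8.1 * (0.7660, 0.6428) = (4.5315 + 6.2050, 2.1131 + 5.2066) = (10.7365, 7.3197)
End effector: (10.7365, 7.3197)

Answer: 10.7365 7.3197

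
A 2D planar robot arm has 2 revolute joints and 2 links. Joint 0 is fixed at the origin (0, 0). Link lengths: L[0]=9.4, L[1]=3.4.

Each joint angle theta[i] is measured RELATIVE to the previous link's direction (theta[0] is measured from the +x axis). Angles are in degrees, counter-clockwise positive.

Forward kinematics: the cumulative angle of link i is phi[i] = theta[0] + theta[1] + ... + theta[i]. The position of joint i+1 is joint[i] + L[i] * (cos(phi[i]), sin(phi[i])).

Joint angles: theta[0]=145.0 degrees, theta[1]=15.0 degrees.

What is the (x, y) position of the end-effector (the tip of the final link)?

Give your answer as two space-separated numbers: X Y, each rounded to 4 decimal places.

Answer: -10.8950 6.5545

Derivation:
joint[0] = (0.0000, 0.0000)  (base)
link 0: phi[0] = 145 = 145 deg
  cos(145 deg) = -0.8192, sin(145 deg) = 0.5736
  joint[1] = (0.0000, 0.0000) + 9.4 * (-0.8192, 0.5736) = (0.0000 + -7.7000, 0.0000 + 5.3916) = (-7.7000, 5.3916)
link 1: phi[1] = 145 + 15 = 160 deg
  cos(160 deg) = -0.9397, sin(160 deg) = 0.3420
  joint[2] = (-7.7000, 5.3916) + 3.4 * (-0.9397, 0.3420) = (-7.7000 + -3.1950, 5.3916 + 1.1629) = (-10.8950, 6.5545)
End effector: (-10.8950, 6.5545)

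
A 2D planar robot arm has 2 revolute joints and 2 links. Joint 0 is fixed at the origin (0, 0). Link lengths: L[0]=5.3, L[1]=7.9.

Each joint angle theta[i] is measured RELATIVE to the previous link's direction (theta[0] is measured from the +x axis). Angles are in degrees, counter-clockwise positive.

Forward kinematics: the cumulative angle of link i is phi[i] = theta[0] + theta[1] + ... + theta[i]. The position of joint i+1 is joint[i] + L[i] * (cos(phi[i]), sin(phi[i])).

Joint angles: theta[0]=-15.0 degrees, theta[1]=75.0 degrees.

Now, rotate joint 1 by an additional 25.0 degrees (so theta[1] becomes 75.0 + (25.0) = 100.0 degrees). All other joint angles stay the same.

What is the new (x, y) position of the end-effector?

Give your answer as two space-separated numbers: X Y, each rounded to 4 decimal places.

Answer: 5.8079 6.4982

Derivation:
joint[0] = (0.0000, 0.0000)  (base)
link 0: phi[0] = -15 = -15 deg
  cos(-15 deg) = 0.9659, sin(-15 deg) = -0.2588
  joint[1] = (0.0000, 0.0000) + 5.3 * (0.9659, -0.2588) = (0.0000 + 5.1194, 0.0000 + -1.3717) = (5.1194, -1.3717)
link 1: phi[1] = -15 + 100 = 85 deg
  cos(85 deg) = 0.0872, sin(85 deg) = 0.9962
  joint[2] = (5.1194, -1.3717) + 7.9 * (0.0872, 0.9962) = (5.1194 + 0.6885, -1.3717 + 7.8699) = (5.8079, 6.4982)
End effector: (5.8079, 6.4982)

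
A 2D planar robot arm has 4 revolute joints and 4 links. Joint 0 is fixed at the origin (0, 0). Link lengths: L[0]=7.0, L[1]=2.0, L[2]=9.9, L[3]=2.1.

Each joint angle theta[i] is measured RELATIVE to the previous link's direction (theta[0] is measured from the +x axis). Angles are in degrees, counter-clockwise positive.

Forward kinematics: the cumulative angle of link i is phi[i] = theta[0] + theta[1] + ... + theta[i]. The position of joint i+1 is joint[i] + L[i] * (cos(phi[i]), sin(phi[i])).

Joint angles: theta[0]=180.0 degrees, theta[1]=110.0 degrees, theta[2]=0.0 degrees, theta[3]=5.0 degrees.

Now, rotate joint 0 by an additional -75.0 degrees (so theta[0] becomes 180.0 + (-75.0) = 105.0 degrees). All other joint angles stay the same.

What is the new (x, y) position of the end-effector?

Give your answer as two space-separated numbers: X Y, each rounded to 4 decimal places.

Answer: -13.1683 -1.4139

Derivation:
joint[0] = (0.0000, 0.0000)  (base)
link 0: phi[0] = 105 = 105 deg
  cos(105 deg) = -0.2588, sin(105 deg) = 0.9659
  joint[1] = (0.0000, 0.0000) + 7 * (-0.2588, 0.9659) = (0.0000 + -1.8117, 0.0000 + 6.7615) = (-1.8117, 6.7615)
link 1: phi[1] = 105 + 110 = 215 deg
  cos(215 deg) = -0.8192, sin(215 deg) = -0.5736
  joint[2] = (-1.8117, 6.7615) + 2 * (-0.8192, -0.5736) = (-1.8117 + -1.6383, 6.7615 + -1.1472) = (-3.4500, 5.6143)
link 2: phi[2] = 105 + 110 + 0 = 215 deg
  cos(215 deg) = -0.8192, sin(215 deg) = -0.5736
  joint[3] = (-3.4500, 5.6143) + 9.9 * (-0.8192, -0.5736) = (-3.4500 + -8.1096, 5.6143 + -5.6784) = (-11.5596, -0.0641)
link 3: phi[3] = 105 + 110 + 0 + 5 = 220 deg
  cos(220 deg) = -0.7660, sin(220 deg) = -0.6428
  joint[4] = (-11.5596, -0.0641) + 2.1 * (-0.7660, -0.6428) = (-11.5596 + -1.6087, -0.0641 + -1.3499) = (-13.1683, -1.4139)
End effector: (-13.1683, -1.4139)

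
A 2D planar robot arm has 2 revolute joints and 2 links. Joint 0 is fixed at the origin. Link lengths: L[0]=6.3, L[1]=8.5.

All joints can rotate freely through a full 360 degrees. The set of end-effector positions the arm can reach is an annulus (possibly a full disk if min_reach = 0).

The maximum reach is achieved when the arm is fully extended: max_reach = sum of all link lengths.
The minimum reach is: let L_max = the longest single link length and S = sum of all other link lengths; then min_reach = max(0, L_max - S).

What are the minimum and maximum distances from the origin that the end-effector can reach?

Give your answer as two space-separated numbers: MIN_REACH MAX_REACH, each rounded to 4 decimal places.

Answer: 2.2000 14.8000

Derivation:
Link lengths: [6.3, 8.5]
max_reach = 6.3 + 8.5 = 14.8
L_max = max([6.3, 8.5]) = 8.5
S (sum of others) = 14.8 - 8.5 = 6.3
min_reach = max(0, 8.5 - 6.3) = max(0, 2.2) = 2.2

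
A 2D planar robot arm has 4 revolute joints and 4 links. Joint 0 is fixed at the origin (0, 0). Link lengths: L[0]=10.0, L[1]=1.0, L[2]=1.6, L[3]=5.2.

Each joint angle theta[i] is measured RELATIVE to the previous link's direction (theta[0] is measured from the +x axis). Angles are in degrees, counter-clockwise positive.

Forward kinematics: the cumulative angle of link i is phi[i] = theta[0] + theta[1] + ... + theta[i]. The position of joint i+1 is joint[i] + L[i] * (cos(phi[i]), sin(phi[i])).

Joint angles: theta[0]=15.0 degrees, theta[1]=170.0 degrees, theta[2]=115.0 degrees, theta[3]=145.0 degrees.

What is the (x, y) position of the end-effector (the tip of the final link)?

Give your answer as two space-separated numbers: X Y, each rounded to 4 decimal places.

joint[0] = (0.0000, 0.0000)  (base)
link 0: phi[0] = 15 = 15 deg
  cos(15 deg) = 0.9659, sin(15 deg) = 0.2588
  joint[1] = (0.0000, 0.0000) + 10 * (0.9659, 0.2588) = (0.0000 + 9.6593, 0.0000 + 2.5882) = (9.6593, 2.5882)
link 1: phi[1] = 15 + 170 = 185 deg
  cos(185 deg) = -0.9962, sin(185 deg) = -0.0872
  joint[2] = (9.6593, 2.5882) + 1 * (-0.9962, -0.0872) = (9.6593 + -0.9962, 2.5882 + -0.0872) = (8.6631, 2.5010)
link 2: phi[2] = 15 + 170 + 115 = 300 deg
  cos(300 deg) = 0.5000, sin(300 deg) = -0.8660
  joint[3] = (8.6631, 2.5010) + 1.6 * (0.5000, -0.8660) = (8.6631 + 0.8000, 2.5010 + -1.3856) = (9.4631, 1.1154)
link 3: phi[3] = 15 + 170 + 115 + 145 = 445 deg
  cos(445 deg) = 0.0872, sin(445 deg) = 0.9962
  joint[4] = (9.4631, 1.1154) + 5.2 * (0.0872, 0.9962) = (9.4631 + 0.4532, 1.1154 + 5.1802) = (9.9163, 6.2956)
End effector: (9.9163, 6.2956)

Answer: 9.9163 6.2956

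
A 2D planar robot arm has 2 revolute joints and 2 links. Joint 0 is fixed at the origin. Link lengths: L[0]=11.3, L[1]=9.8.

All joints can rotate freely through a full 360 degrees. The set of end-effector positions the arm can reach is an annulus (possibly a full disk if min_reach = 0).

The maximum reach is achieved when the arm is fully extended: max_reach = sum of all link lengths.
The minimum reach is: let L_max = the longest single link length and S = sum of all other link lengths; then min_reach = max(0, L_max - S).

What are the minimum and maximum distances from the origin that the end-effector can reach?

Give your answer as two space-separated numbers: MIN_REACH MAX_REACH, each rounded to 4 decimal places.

Link lengths: [11.3, 9.8]
max_reach = 11.3 + 9.8 = 21.1
L_max = max([11.3, 9.8]) = 11.3
S (sum of others) = 21.1 - 11.3 = 9.8
min_reach = max(0, 11.3 - 9.8) = max(0, 1.5) = 1.5

Answer: 1.5000 21.1000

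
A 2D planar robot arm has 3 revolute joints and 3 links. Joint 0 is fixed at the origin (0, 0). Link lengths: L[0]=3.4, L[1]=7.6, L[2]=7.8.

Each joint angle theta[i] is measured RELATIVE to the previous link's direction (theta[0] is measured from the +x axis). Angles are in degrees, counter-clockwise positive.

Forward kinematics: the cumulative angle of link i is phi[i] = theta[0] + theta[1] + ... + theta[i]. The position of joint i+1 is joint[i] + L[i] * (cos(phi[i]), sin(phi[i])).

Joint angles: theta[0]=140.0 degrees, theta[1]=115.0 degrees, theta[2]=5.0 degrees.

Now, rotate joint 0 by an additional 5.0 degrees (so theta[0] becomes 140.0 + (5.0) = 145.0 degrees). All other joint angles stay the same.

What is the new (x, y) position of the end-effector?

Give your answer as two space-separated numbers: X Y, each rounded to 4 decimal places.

Answer: -4.7847 -13.3047

Derivation:
joint[0] = (0.0000, 0.0000)  (base)
link 0: phi[0] = 145 = 145 deg
  cos(145 deg) = -0.8192, sin(145 deg) = 0.5736
  joint[1] = (0.0000, 0.0000) + 3.4 * (-0.8192, 0.5736) = (0.0000 + -2.7851, 0.0000 + 1.9502) = (-2.7851, 1.9502)
link 1: phi[1] = 145 + 115 = 260 deg
  cos(260 deg) = -0.1736, sin(260 deg) = -0.9848
  joint[2] = (-2.7851, 1.9502) + 7.6 * (-0.1736, -0.9848) = (-2.7851 + -1.3197, 1.9502 + -7.4845) = (-4.1048, -5.5344)
link 2: phi[2] = 145 + 115 + 5 = 265 deg
  cos(265 deg) = -0.0872, sin(265 deg) = -0.9962
  joint[3] = (-4.1048, -5.5344) + 7.8 * (-0.0872, -0.9962) = (-4.1048 + -0.6798, -5.5344 + -7.7703) = (-4.7847, -13.3047)
End effector: (-4.7847, -13.3047)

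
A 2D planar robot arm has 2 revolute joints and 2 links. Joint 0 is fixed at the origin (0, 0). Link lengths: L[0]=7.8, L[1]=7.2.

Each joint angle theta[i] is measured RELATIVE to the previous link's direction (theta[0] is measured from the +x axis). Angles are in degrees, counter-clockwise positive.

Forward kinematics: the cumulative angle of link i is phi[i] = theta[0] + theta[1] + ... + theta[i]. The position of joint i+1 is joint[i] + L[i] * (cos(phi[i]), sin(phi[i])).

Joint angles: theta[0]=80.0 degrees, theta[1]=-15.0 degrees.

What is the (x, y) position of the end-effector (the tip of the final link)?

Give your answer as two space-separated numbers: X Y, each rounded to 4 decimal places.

Answer: 4.3973 14.2069

Derivation:
joint[0] = (0.0000, 0.0000)  (base)
link 0: phi[0] = 80 = 80 deg
  cos(80 deg) = 0.1736, sin(80 deg) = 0.9848
  joint[1] = (0.0000, 0.0000) + 7.8 * (0.1736, 0.9848) = (0.0000 + 1.3545, 0.0000 + 7.6815) = (1.3545, 7.6815)
link 1: phi[1] = 80 + -15 = 65 deg
  cos(65 deg) = 0.4226, sin(65 deg) = 0.9063
  joint[2] = (1.3545, 7.6815) + 7.2 * (0.4226, 0.9063) = (1.3545 + 3.0429, 7.6815 + 6.5254) = (4.3973, 14.2069)
End effector: (4.3973, 14.2069)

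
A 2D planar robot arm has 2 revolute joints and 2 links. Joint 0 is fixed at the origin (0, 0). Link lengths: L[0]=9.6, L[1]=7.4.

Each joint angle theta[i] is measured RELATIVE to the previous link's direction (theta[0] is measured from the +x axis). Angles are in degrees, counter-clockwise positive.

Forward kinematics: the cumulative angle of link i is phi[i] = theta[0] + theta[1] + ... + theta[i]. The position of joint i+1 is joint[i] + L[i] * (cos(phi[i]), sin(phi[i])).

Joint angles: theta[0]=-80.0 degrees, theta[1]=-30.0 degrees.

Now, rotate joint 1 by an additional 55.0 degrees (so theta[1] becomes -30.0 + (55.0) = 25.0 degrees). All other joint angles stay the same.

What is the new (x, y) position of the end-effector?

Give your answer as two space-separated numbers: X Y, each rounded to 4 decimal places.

joint[0] = (0.0000, 0.0000)  (base)
link 0: phi[0] = -80 = -80 deg
  cos(-80 deg) = 0.1736, sin(-80 deg) = -0.9848
  joint[1] = (0.0000, 0.0000) + 9.6 * (0.1736, -0.9848) = (0.0000 + 1.6670, 0.0000 + -9.4542) = (1.6670, -9.4542)
link 1: phi[1] = -80 + 25 = -55 deg
  cos(-55 deg) = 0.5736, sin(-55 deg) = -0.8192
  joint[2] = (1.6670, -9.4542) + 7.4 * (0.5736, -0.8192) = (1.6670 + 4.2445, -9.4542 + -6.0617) = (5.9115, -15.5159)
End effector: (5.9115, -15.5159)

Answer: 5.9115 -15.5159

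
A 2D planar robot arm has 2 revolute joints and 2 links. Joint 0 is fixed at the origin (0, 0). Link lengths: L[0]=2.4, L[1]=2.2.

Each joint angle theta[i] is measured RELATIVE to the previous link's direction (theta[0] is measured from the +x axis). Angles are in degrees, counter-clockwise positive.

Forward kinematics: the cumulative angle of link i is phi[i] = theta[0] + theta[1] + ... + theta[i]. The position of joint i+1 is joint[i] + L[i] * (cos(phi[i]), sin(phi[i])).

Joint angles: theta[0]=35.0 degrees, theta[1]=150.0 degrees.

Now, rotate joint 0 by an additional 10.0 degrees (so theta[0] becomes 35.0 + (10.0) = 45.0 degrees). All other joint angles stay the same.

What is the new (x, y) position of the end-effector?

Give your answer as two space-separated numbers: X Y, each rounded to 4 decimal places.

joint[0] = (0.0000, 0.0000)  (base)
link 0: phi[0] = 45 = 45 deg
  cos(45 deg) = 0.7071, sin(45 deg) = 0.7071
  joint[1] = (0.0000, 0.0000) + 2.4 * (0.7071, 0.7071) = (0.0000 + 1.6971, 0.0000 + 1.6971) = (1.6971, 1.6971)
link 1: phi[1] = 45 + 150 = 195 deg
  cos(195 deg) = -0.9659, sin(195 deg) = -0.2588
  joint[2] = (1.6971, 1.6971) + 2.2 * (-0.9659, -0.2588) = (1.6971 + -2.1250, 1.6971 + -0.5694) = (-0.4280, 1.1277)
End effector: (-0.4280, 1.1277)

Answer: -0.4280 1.1277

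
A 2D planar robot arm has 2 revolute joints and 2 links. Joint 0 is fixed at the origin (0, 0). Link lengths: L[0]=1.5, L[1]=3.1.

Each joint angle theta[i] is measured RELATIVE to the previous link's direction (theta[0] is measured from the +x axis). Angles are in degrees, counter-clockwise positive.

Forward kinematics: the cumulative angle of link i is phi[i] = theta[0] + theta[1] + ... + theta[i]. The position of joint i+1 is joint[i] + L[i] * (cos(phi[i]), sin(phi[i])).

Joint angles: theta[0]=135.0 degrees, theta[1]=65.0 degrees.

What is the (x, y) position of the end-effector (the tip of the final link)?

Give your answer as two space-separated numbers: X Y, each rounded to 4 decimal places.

Answer: -3.9737 0.0004

Derivation:
joint[0] = (0.0000, 0.0000)  (base)
link 0: phi[0] = 135 = 135 deg
  cos(135 deg) = -0.7071, sin(135 deg) = 0.7071
  joint[1] = (0.0000, 0.0000) + 1.5 * (-0.7071, 0.7071) = (0.0000 + -1.0607, 0.0000 + 1.0607) = (-1.0607, 1.0607)
link 1: phi[1] = 135 + 65 = 200 deg
  cos(200 deg) = -0.9397, sin(200 deg) = -0.3420
  joint[2] = (-1.0607, 1.0607) + 3.1 * (-0.9397, -0.3420) = (-1.0607 + -2.9130, 1.0607 + -1.0603) = (-3.9737, 0.0004)
End effector: (-3.9737, 0.0004)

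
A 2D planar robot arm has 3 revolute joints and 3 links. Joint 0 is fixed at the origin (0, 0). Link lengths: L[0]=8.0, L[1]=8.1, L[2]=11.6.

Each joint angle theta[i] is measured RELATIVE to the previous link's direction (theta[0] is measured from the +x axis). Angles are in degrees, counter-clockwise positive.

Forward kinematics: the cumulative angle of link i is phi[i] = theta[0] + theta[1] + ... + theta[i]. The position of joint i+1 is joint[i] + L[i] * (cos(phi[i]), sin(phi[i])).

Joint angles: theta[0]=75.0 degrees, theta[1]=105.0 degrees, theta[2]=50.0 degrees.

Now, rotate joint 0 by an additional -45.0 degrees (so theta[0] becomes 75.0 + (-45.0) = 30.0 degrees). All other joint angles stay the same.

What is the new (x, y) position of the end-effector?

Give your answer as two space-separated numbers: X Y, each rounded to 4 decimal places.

joint[0] = (0.0000, 0.0000)  (base)
link 0: phi[0] = 30 = 30 deg
  cos(30 deg) = 0.8660, sin(30 deg) = 0.5000
  joint[1] = (0.0000, 0.0000) + 8 * (0.8660, 0.5000) = (0.0000 + 6.9282, 0.0000 + 4.0000) = (6.9282, 4.0000)
link 1: phi[1] = 30 + 105 = 135 deg
  cos(135 deg) = -0.7071, sin(135 deg) = 0.7071
  joint[2] = (6.9282, 4.0000) + 8.1 * (-0.7071, 0.7071) = (6.9282 + -5.7276, 4.0000 + 5.7276) = (1.2006, 9.7276)
link 2: phi[2] = 30 + 105 + 50 = 185 deg
  cos(185 deg) = -0.9962, sin(185 deg) = -0.0872
  joint[3] = (1.2006, 9.7276) + 11.6 * (-0.9962, -0.0872) = (1.2006 + -11.5559, 9.7276 + -1.0110) = (-10.3552, 8.7166)
End effector: (-10.3552, 8.7166)

Answer: -10.3552 8.7166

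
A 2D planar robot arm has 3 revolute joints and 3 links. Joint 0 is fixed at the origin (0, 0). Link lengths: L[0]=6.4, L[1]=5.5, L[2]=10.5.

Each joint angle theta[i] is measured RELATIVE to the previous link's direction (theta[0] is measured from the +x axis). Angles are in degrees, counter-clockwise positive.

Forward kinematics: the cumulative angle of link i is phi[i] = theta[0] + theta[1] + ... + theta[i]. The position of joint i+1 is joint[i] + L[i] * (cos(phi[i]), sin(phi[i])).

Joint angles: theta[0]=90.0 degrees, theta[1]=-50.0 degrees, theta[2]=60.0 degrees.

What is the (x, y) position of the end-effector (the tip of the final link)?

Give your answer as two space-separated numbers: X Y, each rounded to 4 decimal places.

joint[0] = (0.0000, 0.0000)  (base)
link 0: phi[0] = 90 = 90 deg
  cos(90 deg) = 0.0000, sin(90 deg) = 1.0000
  joint[1] = (0.0000, 0.0000) + 6.4 * (0.0000, 1.0000) = (0.0000 + 0.0000, 0.0000 + 6.4000) = (0.0000, 6.4000)
link 1: phi[1] = 90 + -50 = 40 deg
  cos(40 deg) = 0.7660, sin(40 deg) = 0.6428
  joint[2] = (0.0000, 6.4000) + 5.5 * (0.7660, 0.6428) = (0.0000 + 4.2132, 6.4000 + 3.5353) = (4.2132, 9.9353)
link 2: phi[2] = 90 + -50 + 60 = 100 deg
  cos(100 deg) = -0.1736, sin(100 deg) = 0.9848
  joint[3] = (4.2132, 9.9353) + 10.5 * (-0.1736, 0.9848) = (4.2132 + -1.8233, 9.9353 + 10.3405) = (2.3899, 20.2758)
End effector: (2.3899, 20.2758)

Answer: 2.3899 20.2758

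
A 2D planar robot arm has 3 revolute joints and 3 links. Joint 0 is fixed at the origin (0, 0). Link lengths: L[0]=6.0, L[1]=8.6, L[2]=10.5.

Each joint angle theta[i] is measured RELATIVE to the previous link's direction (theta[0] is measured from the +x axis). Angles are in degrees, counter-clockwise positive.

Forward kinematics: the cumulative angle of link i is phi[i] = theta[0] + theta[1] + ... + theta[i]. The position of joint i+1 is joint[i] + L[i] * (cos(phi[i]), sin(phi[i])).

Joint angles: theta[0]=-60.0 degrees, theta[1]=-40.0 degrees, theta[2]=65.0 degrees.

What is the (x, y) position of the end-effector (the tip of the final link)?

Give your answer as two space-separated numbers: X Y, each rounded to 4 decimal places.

joint[0] = (0.0000, 0.0000)  (base)
link 0: phi[0] = -60 = -60 deg
  cos(-60 deg) = 0.5000, sin(-60 deg) = -0.8660
  joint[1] = (0.0000, 0.0000) + 6 * (0.5000, -0.8660) = (0.0000 + 3.0000, 0.0000 + -5.1962) = (3.0000, -5.1962)
link 1: phi[1] = -60 + -40 = -100 deg
  cos(-100 deg) = -0.1736, sin(-100 deg) = -0.9848
  joint[2] = (3.0000, -5.1962) + 8.6 * (-0.1736, -0.9848) = (3.0000 + -1.4934, -5.1962 + -8.4693) = (1.5066, -13.6655)
link 2: phi[2] = -60 + -40 + 65 = -35 deg
  cos(-35 deg) = 0.8192, sin(-35 deg) = -0.5736
  joint[3] = (1.5066, -13.6655) + 10.5 * (0.8192, -0.5736) = (1.5066 + 8.6011, -13.6655 + -6.0226) = (10.1077, -19.6881)
End effector: (10.1077, -19.6881)

Answer: 10.1077 -19.6881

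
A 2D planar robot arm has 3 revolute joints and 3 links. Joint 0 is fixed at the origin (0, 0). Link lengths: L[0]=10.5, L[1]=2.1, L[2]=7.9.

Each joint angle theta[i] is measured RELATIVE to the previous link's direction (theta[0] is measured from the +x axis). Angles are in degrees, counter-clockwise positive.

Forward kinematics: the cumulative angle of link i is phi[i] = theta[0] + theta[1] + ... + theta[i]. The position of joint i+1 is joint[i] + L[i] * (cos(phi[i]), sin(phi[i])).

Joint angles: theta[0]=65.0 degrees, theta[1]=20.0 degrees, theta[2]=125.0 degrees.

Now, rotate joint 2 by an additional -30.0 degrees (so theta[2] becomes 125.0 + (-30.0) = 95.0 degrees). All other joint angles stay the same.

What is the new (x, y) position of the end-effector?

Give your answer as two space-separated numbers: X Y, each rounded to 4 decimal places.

joint[0] = (0.0000, 0.0000)  (base)
link 0: phi[0] = 65 = 65 deg
  cos(65 deg) = 0.4226, sin(65 deg) = 0.9063
  joint[1] = (0.0000, 0.0000) + 10.5 * (0.4226, 0.9063) = (0.0000 + 4.4375, 0.0000 + 9.5162) = (4.4375, 9.5162)
link 1: phi[1] = 65 + 20 = 85 deg
  cos(85 deg) = 0.0872, sin(85 deg) = 0.9962
  joint[2] = (4.4375, 9.5162) + 2.1 * (0.0872, 0.9962) = (4.4375 + 0.1830, 9.5162 + 2.0920) = (4.6205, 11.6082)
link 2: phi[2] = 65 + 20 + 95 = 180 deg
  cos(180 deg) = -1.0000, sin(180 deg) = 0.0000
  joint[3] = (4.6205, 11.6082) + 7.9 * (-1.0000, 0.0000) = (4.6205 + -7.9000, 11.6082 + 0.0000) = (-3.2795, 11.6082)
End effector: (-3.2795, 11.6082)

Answer: -3.2795 11.6082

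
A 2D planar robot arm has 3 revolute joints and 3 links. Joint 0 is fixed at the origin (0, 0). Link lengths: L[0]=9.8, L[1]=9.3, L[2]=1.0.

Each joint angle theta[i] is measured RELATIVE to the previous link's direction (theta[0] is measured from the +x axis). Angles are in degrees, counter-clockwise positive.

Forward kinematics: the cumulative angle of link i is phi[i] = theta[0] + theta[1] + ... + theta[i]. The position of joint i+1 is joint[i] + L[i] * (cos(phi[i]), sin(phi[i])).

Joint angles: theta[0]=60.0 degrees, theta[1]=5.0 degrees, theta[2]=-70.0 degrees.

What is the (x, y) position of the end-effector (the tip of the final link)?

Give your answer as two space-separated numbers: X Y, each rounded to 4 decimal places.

Answer: 9.8265 16.8286

Derivation:
joint[0] = (0.0000, 0.0000)  (base)
link 0: phi[0] = 60 = 60 deg
  cos(60 deg) = 0.5000, sin(60 deg) = 0.8660
  joint[1] = (0.0000, 0.0000) + 9.8 * (0.5000, 0.8660) = (0.0000 + 4.9000, 0.0000 + 8.4870) = (4.9000, 8.4870)
link 1: phi[1] = 60 + 5 = 65 deg
  cos(65 deg) = 0.4226, sin(65 deg) = 0.9063
  joint[2] = (4.9000, 8.4870) + 9.3 * (0.4226, 0.9063) = (4.9000 + 3.9303, 8.4870 + 8.4287) = (8.8303, 16.9157)
link 2: phi[2] = 60 + 5 + -70 = -5 deg
  cos(-5 deg) = 0.9962, sin(-5 deg) = -0.0872
  joint[3] = (8.8303, 16.9157) + 1 * (0.9962, -0.0872) = (8.8303 + 0.9962, 16.9157 + -0.0872) = (9.8265, 16.8286)
End effector: (9.8265, 16.8286)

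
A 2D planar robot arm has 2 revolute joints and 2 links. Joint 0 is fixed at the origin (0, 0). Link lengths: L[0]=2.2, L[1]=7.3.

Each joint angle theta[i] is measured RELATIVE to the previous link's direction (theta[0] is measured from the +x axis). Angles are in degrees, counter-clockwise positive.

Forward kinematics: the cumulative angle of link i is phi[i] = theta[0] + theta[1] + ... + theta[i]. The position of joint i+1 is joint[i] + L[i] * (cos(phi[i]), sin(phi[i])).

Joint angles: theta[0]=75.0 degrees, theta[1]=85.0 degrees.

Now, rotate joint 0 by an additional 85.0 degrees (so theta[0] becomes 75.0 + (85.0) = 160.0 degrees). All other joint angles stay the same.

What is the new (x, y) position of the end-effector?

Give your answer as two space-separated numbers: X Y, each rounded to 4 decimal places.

Answer: -5.1524 -5.8636

Derivation:
joint[0] = (0.0000, 0.0000)  (base)
link 0: phi[0] = 160 = 160 deg
  cos(160 deg) = -0.9397, sin(160 deg) = 0.3420
  joint[1] = (0.0000, 0.0000) + 2.2 * (-0.9397, 0.3420) = (0.0000 + -2.0673, 0.0000 + 0.7524) = (-2.0673, 0.7524)
link 1: phi[1] = 160 + 85 = 245 deg
  cos(245 deg) = -0.4226, sin(245 deg) = -0.9063
  joint[2] = (-2.0673, 0.7524) + 7.3 * (-0.4226, -0.9063) = (-2.0673 + -3.0851, 0.7524 + -6.6160) = (-5.1524, -5.8636)
End effector: (-5.1524, -5.8636)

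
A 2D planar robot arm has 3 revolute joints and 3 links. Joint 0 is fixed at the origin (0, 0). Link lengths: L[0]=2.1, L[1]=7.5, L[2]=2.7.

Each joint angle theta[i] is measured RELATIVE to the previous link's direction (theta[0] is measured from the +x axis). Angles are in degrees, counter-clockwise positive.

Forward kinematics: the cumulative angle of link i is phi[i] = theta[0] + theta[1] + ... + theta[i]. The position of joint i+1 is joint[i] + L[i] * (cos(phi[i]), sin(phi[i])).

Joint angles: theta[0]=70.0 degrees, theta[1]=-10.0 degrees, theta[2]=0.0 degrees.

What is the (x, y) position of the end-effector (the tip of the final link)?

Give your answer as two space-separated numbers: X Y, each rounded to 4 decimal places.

joint[0] = (0.0000, 0.0000)  (base)
link 0: phi[0] = 70 = 70 deg
  cos(70 deg) = 0.3420, sin(70 deg) = 0.9397
  joint[1] = (0.0000, 0.0000) + 2.1 * (0.3420, 0.9397) = (0.0000 + 0.7182, 0.0000 + 1.9734) = (0.7182, 1.9734)
link 1: phi[1] = 70 + -10 = 60 deg
  cos(60 deg) = 0.5000, sin(60 deg) = 0.8660
  joint[2] = (0.7182, 1.9734) + 7.5 * (0.5000, 0.8660) = (0.7182 + 3.7500, 1.9734 + 6.4952) = (4.4682, 8.4685)
link 2: phi[2] = 70 + -10 + 0 = 60 deg
  cos(60 deg) = 0.5000, sin(60 deg) = 0.8660
  joint[3] = (4.4682, 8.4685) + 2.7 * (0.5000, 0.8660) = (4.4682 + 1.3500, 8.4685 + 2.3383) = (5.8182, 10.8068)
End effector: (5.8182, 10.8068)

Answer: 5.8182 10.8068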